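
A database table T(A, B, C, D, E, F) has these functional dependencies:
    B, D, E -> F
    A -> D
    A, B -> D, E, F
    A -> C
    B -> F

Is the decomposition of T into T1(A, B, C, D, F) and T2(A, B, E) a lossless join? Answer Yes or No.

Yes

T1 ∩ T2 = {A, B}; its closure under F is {A, B, C, D, E, F}.
T1 is contained in that closure, so T1 ∩ T2 -> T1 holds and the join is lossless.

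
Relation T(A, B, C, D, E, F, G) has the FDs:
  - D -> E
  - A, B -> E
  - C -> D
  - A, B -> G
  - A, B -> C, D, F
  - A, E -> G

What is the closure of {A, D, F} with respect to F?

{A, D, E, F, G}

Start with {A, D, F}.
D -> E applies; add {E} → now {A, D, E, F}.
A, E -> G applies; add {G} → now {A, D, E, F, G}.
No further FD applies.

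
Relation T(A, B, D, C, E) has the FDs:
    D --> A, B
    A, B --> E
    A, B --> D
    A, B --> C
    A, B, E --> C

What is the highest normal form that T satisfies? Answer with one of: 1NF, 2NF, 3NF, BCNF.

Candidate keys: {A, B}, {D}. Prime attributes: {A, B, D}.
The left-hand side of every FD is a superkey, so BCNF is satisfied.

BCNF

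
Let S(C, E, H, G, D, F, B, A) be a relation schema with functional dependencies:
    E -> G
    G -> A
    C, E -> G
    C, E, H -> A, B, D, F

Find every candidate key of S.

No FD produces {C, E, H}, so they must be in every candidate key.
{C, E, H}⁺ = {A, B, C, D, E, F, G, H}, which is every attribute, so {C, E, H} is a candidate key.
Every other attribute set either contains this one or has a smaller closure.

{C, E, H}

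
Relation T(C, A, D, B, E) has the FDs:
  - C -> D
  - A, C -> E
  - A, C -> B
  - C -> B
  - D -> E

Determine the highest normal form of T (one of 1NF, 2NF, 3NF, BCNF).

Candidate key: {A, C}. Prime attributes: {A, C}.
C -> D breaks BCNF: {C}⁺ = {B, C, D, E}, so {C} is not a superkey.
Because {D} is non-prime and the left side of C -> D is not a superkey, the relation is not in 3NF.
The proper key subset {C} of {A, C} determines non-prime {B, D, E}, so the relation is not even in 2NF.

1NF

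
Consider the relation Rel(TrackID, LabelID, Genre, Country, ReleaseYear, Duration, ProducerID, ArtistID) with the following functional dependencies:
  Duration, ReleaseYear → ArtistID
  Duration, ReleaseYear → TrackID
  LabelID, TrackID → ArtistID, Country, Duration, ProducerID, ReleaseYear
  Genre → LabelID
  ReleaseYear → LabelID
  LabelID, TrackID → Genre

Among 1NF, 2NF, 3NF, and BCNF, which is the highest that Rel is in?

Candidate keys: {Duration, ReleaseYear}, {Genre, TrackID}, {LabelID, TrackID}, {ReleaseYear, TrackID}. Prime attributes: {Duration, Genre, LabelID, ReleaseYear, TrackID}.
For Genre → LabelID we have {Genre}⁺ = {Genre, LabelID}; {Genre} is not a superkey, so BCNF fails.
Since {LabelID} ⊆ prime attributes and every other non-superkey FD also has a prime right side, the schema is in 3NF.

3NF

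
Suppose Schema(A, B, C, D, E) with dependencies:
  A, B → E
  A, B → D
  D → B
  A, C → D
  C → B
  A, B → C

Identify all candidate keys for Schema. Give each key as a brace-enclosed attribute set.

{A, B}, {A, C}, {A, D}

No FD produces {A}, so it must be in every candidate key.
Closure of {A, B} is {A, B, C, D, E}, the whole schema; {A, B} is a candidate key.
Closure of {A, C} is {A, B, C, D, E}, the whole schema; {A, C} is a candidate key.
Closure of {A, D} is {A, B, C, D, E}, the whole schema; {A, D} is a candidate key.
Any other superkey properly contains one of these, so there are no further candidate keys.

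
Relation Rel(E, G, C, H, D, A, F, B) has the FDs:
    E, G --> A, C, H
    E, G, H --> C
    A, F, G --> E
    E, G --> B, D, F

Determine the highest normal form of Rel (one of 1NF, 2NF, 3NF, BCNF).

Candidate keys: {A, F, G}, {E, G}. Prime attributes: {A, E, F, G}.
Every FD has a superkey on the left, so the relation is in BCNF.

BCNF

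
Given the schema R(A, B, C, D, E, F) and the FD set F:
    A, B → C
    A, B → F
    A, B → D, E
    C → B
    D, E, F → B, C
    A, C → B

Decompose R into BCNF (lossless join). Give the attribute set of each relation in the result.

{A, D, E, F}; {B, C}; {C, D, E, F}

Candidate keys of the original relation: {A, B}, {A, C}, {A, D, E, F}.
In {A, B, C, D, E, F}, {C} is not a superkey ({C}⁺ restricted to this set is {B, C}), so split on C → B into {B, C} and {A, C, D, E, F}.
{B, C}: every determinant is a superkey — BCNF.
In {A, C, D, E, F}, {D, E, F} is not a superkey ({D, E, F}⁺ restricted to this set is {C, D, E, F}), so split on D, E, F → C into {C, D, E, F} and {A, D, E, F}.
{C, D, E, F}: every determinant is a superkey — BCNF.
{A, D, E, F}: every determinant is a superkey — BCNF.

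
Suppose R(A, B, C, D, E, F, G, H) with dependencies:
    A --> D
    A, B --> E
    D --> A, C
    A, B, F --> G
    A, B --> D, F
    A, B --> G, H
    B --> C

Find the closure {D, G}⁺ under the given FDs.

{A, C, D, G}

Start with {D, G}.
D --> A, C applies; add {A, C} → now {A, C, D, G}.
No further FD applies.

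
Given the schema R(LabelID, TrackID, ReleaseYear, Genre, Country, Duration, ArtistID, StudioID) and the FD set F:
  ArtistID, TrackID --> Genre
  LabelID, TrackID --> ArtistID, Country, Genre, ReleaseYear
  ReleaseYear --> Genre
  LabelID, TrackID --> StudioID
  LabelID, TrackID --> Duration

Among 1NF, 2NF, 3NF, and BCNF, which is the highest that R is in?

2NF

Candidate key: {LabelID, TrackID}. Prime attributes: {LabelID, TrackID}.
ArtistID, TrackID --> Genre: {ArtistID, TrackID}⁺ = {ArtistID, Genre, TrackID}, which is not all of the attributes, so the left side is not a superkey — BCNF is violated.
ArtistID, TrackID --> Genre has non-prime {Genre} on the right and a non-superkey on the left, so 3NF fails.
No non-prime attribute depends on a proper subset of any candidate key, so 2NF holds.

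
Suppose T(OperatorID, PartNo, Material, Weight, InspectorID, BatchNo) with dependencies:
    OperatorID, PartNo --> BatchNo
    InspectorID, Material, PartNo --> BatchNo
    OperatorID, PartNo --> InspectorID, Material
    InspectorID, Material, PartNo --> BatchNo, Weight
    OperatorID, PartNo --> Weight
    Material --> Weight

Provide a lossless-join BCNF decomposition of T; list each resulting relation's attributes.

Candidate key of the original relation: {OperatorID, PartNo}.
{BatchNo, InspectorID, Material, OperatorID, PartNo, Weight}: {InspectorID, Material, PartNo} determines {BatchNo, InspectorID, Material, PartNo, Weight} here but is not a superkey — split on InspectorID, Material, PartNo --> BatchNo, Weight, giving {BatchNo, InspectorID, Material, PartNo, Weight} and {InspectorID, Material, OperatorID, PartNo}.
{BatchNo, InspectorID, Material, PartNo, Weight}: {Material} determines {Material, Weight} here but is not a superkey — split on Material --> Weight, giving {Material, Weight} and {BatchNo, InspectorID, Material, PartNo}.
{Material, Weight} has no BCNF violation.
{BatchNo, InspectorID, Material, PartNo} has no BCNF violation.
{InspectorID, Material, OperatorID, PartNo} has no BCNF violation.

{BatchNo, InspectorID, Material, PartNo}; {InspectorID, Material, OperatorID, PartNo}; {Material, Weight}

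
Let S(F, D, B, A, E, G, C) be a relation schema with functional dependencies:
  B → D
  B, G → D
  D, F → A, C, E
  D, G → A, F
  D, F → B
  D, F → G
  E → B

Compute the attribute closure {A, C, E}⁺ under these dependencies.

{A, B, C, D, E}

Start with {A, C, E}.
E → B applies; add {B} → now {A, B, C, E}.
B → D applies; add {D} → now {A, B, C, D, E}.
No further FD applies.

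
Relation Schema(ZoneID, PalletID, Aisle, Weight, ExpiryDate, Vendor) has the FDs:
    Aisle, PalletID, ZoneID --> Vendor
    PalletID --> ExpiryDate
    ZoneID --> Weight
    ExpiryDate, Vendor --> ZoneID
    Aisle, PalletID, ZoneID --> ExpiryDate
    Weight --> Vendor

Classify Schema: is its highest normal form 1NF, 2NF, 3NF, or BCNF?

1NF

Candidate keys: {Aisle, PalletID, Vendor}, {Aisle, PalletID, Weight}, {Aisle, PalletID, ZoneID}. Prime attributes: {Aisle, PalletID, Vendor, Weight, ZoneID}.
PalletID --> ExpiryDate breaks BCNF: {PalletID}⁺ = {ExpiryDate, PalletID}, so {PalletID} is not a superkey.
PalletID --> ExpiryDate determines the non-prime attribute {ExpiryDate} from a non-superkey — 3NF is violated.
Since {PalletID} ⊂ {Aisle, PalletID, Vendor} and {PalletID}⁺ ⊇ {ExpiryDate} with {ExpiryDate} non-prime, there is a partial dependency; 2NF fails.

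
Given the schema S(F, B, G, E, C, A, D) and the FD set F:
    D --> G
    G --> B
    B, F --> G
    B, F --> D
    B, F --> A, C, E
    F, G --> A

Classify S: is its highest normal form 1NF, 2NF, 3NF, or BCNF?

Candidate keys: {B, F}, {D, F}, {F, G}. Prime attributes: {B, D, F, G}.
D --> G breaks BCNF: {D}⁺ = {B, D, G}, so {D} is not a superkey.
Its right-hand attributes {G} are all prime, as are those of every other non-superkey FD — the relation is in 3NF.

3NF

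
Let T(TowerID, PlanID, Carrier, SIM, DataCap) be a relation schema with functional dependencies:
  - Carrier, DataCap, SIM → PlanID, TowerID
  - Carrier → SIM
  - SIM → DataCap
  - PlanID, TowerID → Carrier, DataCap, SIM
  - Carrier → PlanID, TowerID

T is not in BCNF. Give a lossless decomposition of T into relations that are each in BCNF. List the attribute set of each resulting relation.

{Carrier, PlanID, SIM, TowerID}; {DataCap, SIM}

Candidate keys of the original relation: {Carrier}, {PlanID, TowerID}.
In {Carrier, DataCap, PlanID, SIM, TowerID}, {SIM} is not a superkey ({SIM}⁺ restricted to this set is {DataCap, SIM}), so split on SIM → DataCap into {DataCap, SIM} and {Carrier, PlanID, SIM, TowerID}.
{DataCap, SIM}: every determinant is a superkey — BCNF.
{Carrier, PlanID, SIM, TowerID}: every determinant is a superkey — BCNF.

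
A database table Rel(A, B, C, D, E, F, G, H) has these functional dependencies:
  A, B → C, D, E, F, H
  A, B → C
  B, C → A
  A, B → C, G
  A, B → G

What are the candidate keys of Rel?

{A, B}, {B, C}

{B} never appears on the right of any FD, so every key must include it.
{A, B}⁺ = {A, B, C, D, E, F, G, H} — all of the relation — so {A, B} is a candidate key.
{B, C}⁺ = {A, B, C, D, E, F, G, H} — all of the relation — so {B, C} is a candidate key.
Any other superkey properly contains one of these, so there are no further candidate keys.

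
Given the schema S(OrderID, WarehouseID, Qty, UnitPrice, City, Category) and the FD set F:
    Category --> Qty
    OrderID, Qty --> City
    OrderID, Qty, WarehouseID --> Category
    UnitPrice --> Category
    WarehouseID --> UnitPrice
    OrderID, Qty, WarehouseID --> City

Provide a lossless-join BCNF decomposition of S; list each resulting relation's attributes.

{Category, Qty}; {Category, UnitPrice}; {City, OrderID, WarehouseID}; {UnitPrice, WarehouseID}

Candidate key of the original relation: {OrderID, WarehouseID}.
In {Category, City, OrderID, Qty, UnitPrice, WarehouseID}, {Category} is not a superkey ({Category}⁺ restricted to this set is {Category, Qty}), so split on Category --> Qty into {Category, Qty} and {Category, City, OrderID, UnitPrice, WarehouseID}.
{Category, Qty} is in BCNF.
In {Category, City, OrderID, UnitPrice, WarehouseID}, {UnitPrice} is not a superkey ({UnitPrice}⁺ restricted to this set is {Category, UnitPrice}), so split on UnitPrice --> Category into {Category, UnitPrice} and {City, OrderID, UnitPrice, WarehouseID}.
{Category, UnitPrice} is in BCNF.
In {City, OrderID, UnitPrice, WarehouseID}, {WarehouseID} is not a superkey ({WarehouseID}⁺ restricted to this set is {UnitPrice, WarehouseID}), so split on WarehouseID --> UnitPrice into {UnitPrice, WarehouseID} and {City, OrderID, WarehouseID}.
{UnitPrice, WarehouseID} is in BCNF.
{City, OrderID, WarehouseID} is in BCNF.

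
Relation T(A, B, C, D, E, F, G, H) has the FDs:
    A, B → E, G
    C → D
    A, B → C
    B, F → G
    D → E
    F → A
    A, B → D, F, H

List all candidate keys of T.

No FD produces {B}, so it must be in every candidate key.
{A, B}⁺ = {A, B, C, D, E, F, G, H}, which is every attribute, so {A, B} is a candidate key.
{B, F}⁺ = {A, B, C, D, E, F, G, H}, which is every attribute, so {B, F} is a candidate key.
No proper subset of any of these is a key, and no other minimal superkey exists.

{A, B}, {B, F}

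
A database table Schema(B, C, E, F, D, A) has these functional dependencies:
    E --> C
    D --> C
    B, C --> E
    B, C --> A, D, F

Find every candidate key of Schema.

Attributes never on any right-hand side: {B} — every candidate key must contain it.
{B, C}⁺ = {A, B, C, D, E, F} — all of the relation — so {B, C} is a candidate key.
{B, D}⁺ = {A, B, C, D, E, F} — all of the relation — so {B, D} is a candidate key.
{B, E}⁺ = {A, B, C, D, E, F} — all of the relation — so {B, E} is a candidate key.
No proper subset of any of these is a key, and no other minimal superkey exists.

{B, C}, {B, D}, {B, E}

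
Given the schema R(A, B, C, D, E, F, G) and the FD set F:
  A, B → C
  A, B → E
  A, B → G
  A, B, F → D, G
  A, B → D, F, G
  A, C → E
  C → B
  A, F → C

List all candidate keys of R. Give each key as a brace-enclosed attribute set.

{A} never appears on the right of any FD, so every key must include it.
Closure of {A, B} is {A, B, C, D, E, F, G}, the whole schema; {A, B} is a candidate key.
Closure of {A, C} is {A, B, C, D, E, F, G}, the whole schema; {A, C} is a candidate key.
Closure of {A, F} is {A, B, C, D, E, F, G}, the whole schema; {A, F} is a candidate key.
These are minimal and exhaustive — every other superkey contains one of them.

{A, B}, {A, C}, {A, F}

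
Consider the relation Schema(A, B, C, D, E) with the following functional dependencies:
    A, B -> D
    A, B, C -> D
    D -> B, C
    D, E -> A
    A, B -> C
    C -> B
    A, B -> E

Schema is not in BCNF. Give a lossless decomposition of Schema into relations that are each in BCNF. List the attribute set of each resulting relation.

Candidate keys of the original relation: {A, B}, {A, C}, {A, D}, {D, E}.
In {A, B, C, D, E}, {D} is not a superkey ({D}⁺ restricted to this set is {B, C, D}), so split on D -> B, C into {B, C, D} and {A, D, E}.
In {B, C, D}, {C} is not a superkey ({C}⁺ restricted to this set is {B, C}), so split on C -> B into {B, C} and {C, D}.
{B, C} has no BCNF violation.
{C, D} has no BCNF violation.
{A, D, E} has no BCNF violation.

{A, D, E}; {B, C}; {C, D}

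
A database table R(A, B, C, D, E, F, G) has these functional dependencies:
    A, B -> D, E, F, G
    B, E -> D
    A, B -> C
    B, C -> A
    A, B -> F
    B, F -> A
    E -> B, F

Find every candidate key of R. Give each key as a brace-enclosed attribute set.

{E} is a candidate key since {E}⁺ = {A, B, C, D, E, F, G} covers every attribute.
{A, B} is a candidate key since {A, B}⁺ = {A, B, C, D, E, F, G} covers every attribute.
{B, C} is a candidate key since {B, C}⁺ = {A, B, C, D, E, F, G} covers every attribute.
{B, F} is a candidate key since {B, F}⁺ = {A, B, C, D, E, F, G} covers every attribute.
No proper subset of any of these is a key, and no other minimal superkey exists.

{A, B}, {B, C}, {B, F}, {E}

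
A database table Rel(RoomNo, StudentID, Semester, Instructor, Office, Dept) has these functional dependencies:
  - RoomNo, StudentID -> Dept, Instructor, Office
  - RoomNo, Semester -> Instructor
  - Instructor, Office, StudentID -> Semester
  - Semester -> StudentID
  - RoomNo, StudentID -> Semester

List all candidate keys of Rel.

{RoomNo, Semester}, {RoomNo, StudentID}

{RoomNo} never appears on the right of any FD, so every key must include it.
{RoomNo, Semester}⁺ = {Dept, Instructor, Office, RoomNo, Semester, StudentID}, which is every attribute, so {RoomNo, Semester} is a candidate key.
{RoomNo, StudentID}⁺ = {Dept, Instructor, Office, RoomNo, Semester, StudentID}, which is every attribute, so {RoomNo, StudentID} is a candidate key.
No proper subset of any of these is a key, and no other minimal superkey exists.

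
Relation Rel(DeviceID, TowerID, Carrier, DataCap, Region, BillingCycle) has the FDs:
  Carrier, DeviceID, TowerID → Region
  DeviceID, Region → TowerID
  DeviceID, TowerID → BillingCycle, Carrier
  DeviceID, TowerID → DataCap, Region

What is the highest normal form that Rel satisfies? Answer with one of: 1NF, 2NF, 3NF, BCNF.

BCNF

Candidate keys: {DeviceID, Region}, {DeviceID, TowerID}. Prime attributes: {DeviceID, Region, TowerID}.
The left-hand side of every FD is a superkey, so BCNF is satisfied.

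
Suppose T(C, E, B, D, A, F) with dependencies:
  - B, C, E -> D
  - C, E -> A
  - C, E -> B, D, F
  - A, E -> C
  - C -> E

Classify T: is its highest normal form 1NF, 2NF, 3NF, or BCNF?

Candidate keys: {A, E}, {C}. Prime attributes: {A, C, E}.
Each dependency's left side is a superkey — BCNF holds.

BCNF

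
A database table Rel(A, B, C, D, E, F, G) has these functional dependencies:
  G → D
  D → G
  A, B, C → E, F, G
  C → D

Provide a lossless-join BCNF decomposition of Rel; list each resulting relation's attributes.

Candidate key of the original relation: {A, B, C}.
Within {A, B, C, D, E, F, G}: {G}⁺ ∩ {A, B, C, D, E, F, G} = {D, G}, not the whole set, so G → D violates BCNF; decompose into {D, G} and {A, B, C, E, F, G}.
{D, G}: every determinant is a superkey — BCNF.
Within {A, B, C, E, F, G}: {C}⁺ ∩ {A, B, C, E, F, G} = {C, G}, not the whole set, so C → G violates BCNF; decompose into {C, G} and {A, B, C, E, F}.
{C, G}: every determinant is a superkey — BCNF.
{A, B, C, E, F}: every determinant is a superkey — BCNF.

{A, B, C, E, F}; {C, G}; {D, G}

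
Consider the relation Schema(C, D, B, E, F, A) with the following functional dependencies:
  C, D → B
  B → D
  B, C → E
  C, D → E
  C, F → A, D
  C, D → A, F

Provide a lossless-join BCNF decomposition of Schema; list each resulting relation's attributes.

{A, B, C, E, F}; {B, D}

Candidate keys of the original relation: {B, C}, {C, D}, {C, F}.
In {A, B, C, D, E, F}, {B} is not a superkey ({B}⁺ restricted to this set is {B, D}), so split on B → D into {B, D} and {A, B, C, E, F}.
{B, D}: every determinant is a superkey — BCNF.
{A, B, C, E, F}: every determinant is a superkey — BCNF.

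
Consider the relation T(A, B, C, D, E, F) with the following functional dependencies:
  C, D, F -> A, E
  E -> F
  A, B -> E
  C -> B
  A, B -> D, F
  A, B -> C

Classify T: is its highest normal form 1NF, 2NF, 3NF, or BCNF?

3NF

Candidate keys: {A, B}, {A, C}, {C, D, E}, {C, D, F}. Prime attributes: {A, B, C, D, E, F}.
E -> F breaks BCNF: {E}⁺ = {E, F}, so {E} is not a superkey.
Since {F} ⊆ prime attributes and every other non-superkey FD also has a prime right side, the schema is in 3NF.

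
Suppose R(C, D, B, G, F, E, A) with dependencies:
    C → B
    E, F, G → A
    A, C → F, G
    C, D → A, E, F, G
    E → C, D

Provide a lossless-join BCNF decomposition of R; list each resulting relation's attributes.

Candidate keys of the original relation: {C, D}, {E}.
{A, B, C, D, E, F, G}: {C} determines {B, C} here but is not a superkey — split on C → B, giving {B, C} and {A, C, D, E, F, G}.
{B, C} has no BCNF violation.
{A, C, D, E, F, G}: {A, C} determines {A, C, F, G} here but is not a superkey — split on A, C → F, G, giving {A, C, F, G} and {A, C, D, E}.
{A, C, F, G} has no BCNF violation.
{A, C, D, E} has no BCNF violation.

{A, C, D, E}; {A, C, F, G}; {B, C}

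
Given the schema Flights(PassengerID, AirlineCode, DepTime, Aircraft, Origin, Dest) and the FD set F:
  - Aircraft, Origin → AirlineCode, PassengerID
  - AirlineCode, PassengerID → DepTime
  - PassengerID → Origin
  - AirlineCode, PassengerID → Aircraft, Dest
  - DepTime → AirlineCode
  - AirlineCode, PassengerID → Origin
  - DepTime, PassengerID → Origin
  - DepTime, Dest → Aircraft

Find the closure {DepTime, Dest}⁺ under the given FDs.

Start with {DepTime, Dest}.
DepTime → AirlineCode applies; add {AirlineCode} → now {AirlineCode, DepTime, Dest}.
DepTime, Dest → Aircraft applies; add {Aircraft} → now {Aircraft, AirlineCode, DepTime, Dest}.
No further FD applies.

{Aircraft, AirlineCode, DepTime, Dest}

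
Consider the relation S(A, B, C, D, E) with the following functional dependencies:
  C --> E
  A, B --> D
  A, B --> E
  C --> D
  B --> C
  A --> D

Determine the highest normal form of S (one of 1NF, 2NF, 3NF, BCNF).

1NF

Candidate key: {A, B}. Prime attributes: {A, B}.
C --> E breaks BCNF: {C}⁺ = {C, D, E}, so {C} is not a superkey.
Because {E} is non-prime and the left side of C --> E is not a superkey, the relation is not in 3NF.
{A} is a proper subset of the key {A, B}, and {A}⁺ contains the non-prime attribute {D} — a partial dependency, so 2NF is violated.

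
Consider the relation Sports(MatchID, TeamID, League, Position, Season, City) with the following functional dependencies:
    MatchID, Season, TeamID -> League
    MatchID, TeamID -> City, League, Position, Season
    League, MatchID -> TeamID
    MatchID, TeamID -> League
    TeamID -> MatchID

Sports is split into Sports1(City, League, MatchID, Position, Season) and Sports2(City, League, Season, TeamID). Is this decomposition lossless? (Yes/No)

No

The shared attributes are {City, League, Season} and {City, League, Season}⁺ = {City, League, Season}.
Sports1 ⊄ {City, League, Season} and Sports2 ⊄ {City, League, Season}, so the split is lossy.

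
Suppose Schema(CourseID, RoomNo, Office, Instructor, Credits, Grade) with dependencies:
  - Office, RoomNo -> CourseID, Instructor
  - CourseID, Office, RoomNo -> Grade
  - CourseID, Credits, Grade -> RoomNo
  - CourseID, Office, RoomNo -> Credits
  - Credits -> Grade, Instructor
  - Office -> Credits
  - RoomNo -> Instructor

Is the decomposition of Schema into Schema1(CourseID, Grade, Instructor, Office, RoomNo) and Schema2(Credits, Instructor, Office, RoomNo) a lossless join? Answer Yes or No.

Yes

The shared attributes are {Instructor, Office, RoomNo} and {Instructor, Office, RoomNo}⁺ = {CourseID, Credits, Grade, Instructor, Office, RoomNo}.
Since Schema1 ⊆ {CourseID, Credits, Grade, Instructor, Office, RoomNo}, the intersection is a superkey of Schema1; the decomposition is lossless.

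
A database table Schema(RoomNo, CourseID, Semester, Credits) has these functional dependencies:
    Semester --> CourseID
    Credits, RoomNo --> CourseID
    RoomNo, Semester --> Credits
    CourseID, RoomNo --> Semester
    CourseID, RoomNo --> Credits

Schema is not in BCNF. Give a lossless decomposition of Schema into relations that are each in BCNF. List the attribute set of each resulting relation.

{CourseID, Semester}; {Credits, RoomNo, Semester}

Candidate keys of the original relation: {CourseID, RoomNo}, {Credits, RoomNo}, {RoomNo, Semester}.
{CourseID, Credits, RoomNo, Semester}: {Semester} determines {CourseID, Semester} here but is not a superkey — split on Semester --> CourseID, giving {CourseID, Semester} and {Credits, RoomNo, Semester}.
{CourseID, Semester}: every determinant is a superkey — BCNF.
{Credits, RoomNo, Semester}: every determinant is a superkey — BCNF.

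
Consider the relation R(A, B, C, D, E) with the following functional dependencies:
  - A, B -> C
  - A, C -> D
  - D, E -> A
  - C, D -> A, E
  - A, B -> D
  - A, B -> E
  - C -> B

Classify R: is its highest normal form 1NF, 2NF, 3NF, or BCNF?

3NF

Candidate keys: {A, B}, {A, C}, {B, D, E}, {C, D}. Prime attributes: {A, B, C, D, E}.
For D, E -> A we have {D, E}⁺ = {A, D, E}; {D, E} is not a superkey, so BCNF fails.
But every attribute on its right side ({A}) is prime, and the same holds for every other non-superkey FD, so 3NF still holds.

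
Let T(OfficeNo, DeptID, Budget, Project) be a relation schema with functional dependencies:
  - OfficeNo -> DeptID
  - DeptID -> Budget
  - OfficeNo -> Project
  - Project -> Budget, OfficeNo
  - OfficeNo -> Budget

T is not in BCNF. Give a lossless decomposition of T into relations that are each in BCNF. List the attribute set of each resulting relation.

{Budget, DeptID}; {DeptID, OfficeNo, Project}

Candidate keys of the original relation: {OfficeNo}, {Project}.
In {Budget, DeptID, OfficeNo, Project}, {DeptID} is not a superkey ({DeptID}⁺ restricted to this set is {Budget, DeptID}), so split on DeptID -> Budget into {Budget, DeptID} and {DeptID, OfficeNo, Project}.
{Budget, DeptID} has no BCNF violation.
{DeptID, OfficeNo, Project} has no BCNF violation.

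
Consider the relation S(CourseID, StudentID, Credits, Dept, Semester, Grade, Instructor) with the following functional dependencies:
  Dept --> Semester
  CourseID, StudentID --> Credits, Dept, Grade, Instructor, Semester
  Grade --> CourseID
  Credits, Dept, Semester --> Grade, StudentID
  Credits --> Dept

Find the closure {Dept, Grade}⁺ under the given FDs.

Start with {Dept, Grade}.
Dept --> Semester applies; add {Semester} → now {Dept, Grade, Semester}.
Grade --> CourseID applies; add {CourseID} → now {CourseID, Dept, Grade, Semester}.
No further FD applies.

{CourseID, Dept, Grade, Semester}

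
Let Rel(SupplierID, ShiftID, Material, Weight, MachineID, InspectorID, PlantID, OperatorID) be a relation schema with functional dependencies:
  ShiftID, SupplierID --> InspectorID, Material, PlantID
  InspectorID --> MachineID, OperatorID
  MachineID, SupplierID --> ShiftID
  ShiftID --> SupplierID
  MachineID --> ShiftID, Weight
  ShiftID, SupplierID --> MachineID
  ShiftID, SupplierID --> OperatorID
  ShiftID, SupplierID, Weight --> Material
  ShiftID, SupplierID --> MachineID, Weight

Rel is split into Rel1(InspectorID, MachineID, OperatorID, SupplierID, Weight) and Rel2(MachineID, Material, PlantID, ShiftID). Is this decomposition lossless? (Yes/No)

Yes

Rel1 ∩ Rel2 = {MachineID}; its closure under F is {InspectorID, MachineID, Material, OperatorID, PlantID, ShiftID, SupplierID, Weight}.
This includes all of Rel1, so the common attributes are a superkey of Rel1 — the join is lossless.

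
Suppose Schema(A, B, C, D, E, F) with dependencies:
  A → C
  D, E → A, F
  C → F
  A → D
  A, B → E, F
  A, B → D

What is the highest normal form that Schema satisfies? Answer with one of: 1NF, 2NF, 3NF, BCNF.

1NF

Candidate keys: {A, B}, {B, D, E}. Prime attributes: {A, B, D, E}.
For A → C we have {A}⁺ = {A, C, D, F}; {A} is not a superkey, so BCNF fails.
Because {C} is non-prime and the left side of A → C is not a superkey, the relation is not in 3NF.
The proper key subset {A} of {A, B} determines non-prime {C, F}, so the relation is not even in 2NF.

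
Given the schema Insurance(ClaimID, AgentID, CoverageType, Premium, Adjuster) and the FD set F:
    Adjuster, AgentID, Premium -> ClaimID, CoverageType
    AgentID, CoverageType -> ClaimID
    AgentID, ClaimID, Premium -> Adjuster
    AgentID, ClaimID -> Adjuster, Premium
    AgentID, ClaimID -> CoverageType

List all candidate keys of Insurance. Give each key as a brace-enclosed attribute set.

{Adjuster, AgentID, Premium}, {AgentID, ClaimID}, {AgentID, CoverageType}

No FD produces {AgentID}, so it must be in every candidate key.
Closure of {AgentID, ClaimID} is {Adjuster, AgentID, ClaimID, CoverageType, Premium}, the whole schema; {AgentID, ClaimID} is a candidate key.
Closure of {AgentID, CoverageType} is {Adjuster, AgentID, ClaimID, CoverageType, Premium}, the whole schema; {AgentID, CoverageType} is a candidate key.
Closure of {Adjuster, AgentID, Premium} is {Adjuster, AgentID, ClaimID, CoverageType, Premium}, the whole schema; {Adjuster, AgentID, Premium} is a candidate key.
Any other superkey properly contains one of these, so there are no further candidate keys.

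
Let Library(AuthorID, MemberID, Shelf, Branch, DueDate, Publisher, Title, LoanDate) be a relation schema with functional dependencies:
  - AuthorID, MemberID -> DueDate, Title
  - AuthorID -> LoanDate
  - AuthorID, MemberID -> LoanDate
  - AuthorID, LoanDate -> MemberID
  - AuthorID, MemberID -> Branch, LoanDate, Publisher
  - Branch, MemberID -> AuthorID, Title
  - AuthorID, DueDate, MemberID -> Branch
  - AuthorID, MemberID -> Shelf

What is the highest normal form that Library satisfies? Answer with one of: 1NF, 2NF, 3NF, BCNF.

Candidate keys: {AuthorID}, {Branch, MemberID}. Prime attributes: {AuthorID, Branch, MemberID}.
Each dependency's left side is a superkey — BCNF holds.

BCNF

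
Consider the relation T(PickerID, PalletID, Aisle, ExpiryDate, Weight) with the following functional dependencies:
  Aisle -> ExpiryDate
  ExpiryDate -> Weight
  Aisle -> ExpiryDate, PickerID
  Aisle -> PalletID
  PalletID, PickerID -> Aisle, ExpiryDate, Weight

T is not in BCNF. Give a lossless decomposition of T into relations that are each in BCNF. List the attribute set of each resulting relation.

{Aisle, ExpiryDate, PalletID, PickerID}; {ExpiryDate, Weight}

Candidate keys of the original relation: {Aisle}, {PalletID, PickerID}.
{Aisle, ExpiryDate, PalletID, PickerID, Weight}: {ExpiryDate} determines {ExpiryDate, Weight} here but is not a superkey — split on ExpiryDate -> Weight, giving {ExpiryDate, Weight} and {Aisle, ExpiryDate, PalletID, PickerID}.
{ExpiryDate, Weight}: every determinant is a superkey — BCNF.
{Aisle, ExpiryDate, PalletID, PickerID}: every determinant is a superkey — BCNF.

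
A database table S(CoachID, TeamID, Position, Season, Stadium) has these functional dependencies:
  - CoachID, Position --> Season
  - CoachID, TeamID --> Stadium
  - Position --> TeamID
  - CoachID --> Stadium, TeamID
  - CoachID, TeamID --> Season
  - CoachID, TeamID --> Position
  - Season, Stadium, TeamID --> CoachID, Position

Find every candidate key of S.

{CoachID}⁺ = {CoachID, Position, Season, Stadium, TeamID}, which is every attribute, so {CoachID} is a candidate key.
{Position, Season, Stadium}⁺ = {CoachID, Position, Season, Stadium, TeamID}, which is every attribute, so {Position, Season, Stadium} is a candidate key.
{Season, Stadium, TeamID}⁺ = {CoachID, Position, Season, Stadium, TeamID}, which is every attribute, so {Season, Stadium, TeamID} is a candidate key.
Any other superkey properly contains one of these, so there are no further candidate keys.

{CoachID}, {Position, Season, Stadium}, {Season, Stadium, TeamID}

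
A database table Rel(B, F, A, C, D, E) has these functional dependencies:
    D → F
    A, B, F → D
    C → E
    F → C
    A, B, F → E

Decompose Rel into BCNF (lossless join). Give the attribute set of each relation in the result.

{A, B, D}; {C, E}; {C, F}; {D, F}

Candidate keys of the original relation: {A, B, D}, {A, B, F}.
Within {A, B, C, D, E, F}: {D}⁺ ∩ {A, B, C, D, E, F} = {C, D, E, F}, not the whole set, so D → C, E, F violates BCNF; decompose into {C, D, E, F} and {A, B, D}.
Within {C, D, E, F}: {C}⁺ ∩ {C, D, E, F} = {C, E}, not the whole set, so C → E violates BCNF; decompose into {C, E} and {C, D, F}.
{C, E} has no BCNF violation.
Within {C, D, F}: {F}⁺ ∩ {C, D, F} = {C, F}, not the whole set, so F → C violates BCNF; decompose into {C, F} and {D, F}.
{C, F} has no BCNF violation.
{D, F} has no BCNF violation.
{A, B, D} has no BCNF violation.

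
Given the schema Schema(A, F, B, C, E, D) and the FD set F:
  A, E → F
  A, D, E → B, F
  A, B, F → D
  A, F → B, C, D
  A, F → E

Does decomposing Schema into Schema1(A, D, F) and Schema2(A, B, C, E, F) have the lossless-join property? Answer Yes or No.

Yes

Common attributes: {A, F}; their closure is {A, B, C, D, E, F}.
Schema1 is contained in that closure, so Schema1 ∩ Schema2 → Schema1 holds and the join is lossless.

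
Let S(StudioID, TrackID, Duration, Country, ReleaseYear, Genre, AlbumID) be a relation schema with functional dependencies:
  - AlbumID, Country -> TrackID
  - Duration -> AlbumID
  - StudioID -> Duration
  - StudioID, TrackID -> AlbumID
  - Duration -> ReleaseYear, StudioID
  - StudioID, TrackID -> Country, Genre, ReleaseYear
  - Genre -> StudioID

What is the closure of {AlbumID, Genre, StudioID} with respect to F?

Start with {AlbumID, Genre, StudioID}.
StudioID -> Duration applies; add {Duration} → now {AlbumID, Duration, Genre, StudioID}.
Duration -> ReleaseYear, StudioID applies; add {ReleaseYear} → now {AlbumID, Duration, Genre, ReleaseYear, StudioID}.
No further FD applies.

{AlbumID, Duration, Genre, ReleaseYear, StudioID}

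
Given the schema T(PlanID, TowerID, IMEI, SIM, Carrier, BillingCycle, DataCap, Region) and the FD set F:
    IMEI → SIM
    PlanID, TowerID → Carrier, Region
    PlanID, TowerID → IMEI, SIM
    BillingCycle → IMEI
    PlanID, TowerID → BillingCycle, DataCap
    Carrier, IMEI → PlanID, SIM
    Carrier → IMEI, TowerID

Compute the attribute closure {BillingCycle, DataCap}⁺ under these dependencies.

{BillingCycle, DataCap, IMEI, SIM}

Start with {BillingCycle, DataCap}.
BillingCycle → IMEI applies; add {IMEI} → now {BillingCycle, DataCap, IMEI}.
IMEI → SIM applies; add {SIM} → now {BillingCycle, DataCap, IMEI, SIM}.
No further FD applies.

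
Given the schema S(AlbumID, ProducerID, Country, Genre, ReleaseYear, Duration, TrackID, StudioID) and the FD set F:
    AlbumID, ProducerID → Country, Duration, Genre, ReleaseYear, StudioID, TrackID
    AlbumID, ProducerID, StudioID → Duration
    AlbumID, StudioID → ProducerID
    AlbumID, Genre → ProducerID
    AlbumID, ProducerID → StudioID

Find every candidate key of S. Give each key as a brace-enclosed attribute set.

{AlbumID, Genre}, {AlbumID, ProducerID}, {AlbumID, StudioID}

Attributes never on any right-hand side: {AlbumID} — every candidate key must contain it.
{AlbumID, Genre} is a candidate key since {AlbumID, Genre}⁺ = {AlbumID, Country, Duration, Genre, ProducerID, ReleaseYear, StudioID, TrackID} covers every attribute.
{AlbumID, ProducerID} is a candidate key since {AlbumID, ProducerID}⁺ = {AlbumID, Country, Duration, Genre, ProducerID, ReleaseYear, StudioID, TrackID} covers every attribute.
{AlbumID, StudioID} is a candidate key since {AlbumID, StudioID}⁺ = {AlbumID, Country, Duration, Genre, ProducerID, ReleaseYear, StudioID, TrackID} covers every attribute.
No proper subset of any of these is a key, and no other minimal superkey exists.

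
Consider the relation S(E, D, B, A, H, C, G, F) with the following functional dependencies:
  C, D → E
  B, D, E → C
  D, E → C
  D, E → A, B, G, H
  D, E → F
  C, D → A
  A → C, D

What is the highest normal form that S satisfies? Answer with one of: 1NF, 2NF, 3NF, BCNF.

Candidate keys: {A}, {C, D}, {D, E}. Prime attributes: {A, C, D, E}.
Every FD has a superkey on the left, so the relation is in BCNF.

BCNF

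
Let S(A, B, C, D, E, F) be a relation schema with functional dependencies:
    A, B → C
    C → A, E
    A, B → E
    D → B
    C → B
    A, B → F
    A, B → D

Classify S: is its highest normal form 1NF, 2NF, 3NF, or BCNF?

3NF

Candidate keys: {A, B}, {A, D}, {C}. Prime attributes: {A, B, C, D}.
D → B: {D}⁺ = {B, D}, which is not all of the attributes, so the left side is not a superkey — BCNF is violated.
Since {B} ⊆ prime attributes and every other non-superkey FD also has a prime right side, the schema is in 3NF.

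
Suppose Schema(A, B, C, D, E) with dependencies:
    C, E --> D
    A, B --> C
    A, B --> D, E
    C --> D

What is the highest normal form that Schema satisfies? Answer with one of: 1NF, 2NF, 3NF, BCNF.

2NF

Candidate key: {A, B}. Prime attributes: {A, B}.
C, E --> D: {C, E}⁺ = {C, D, E}, which is not all of the attributes, so the left side is not a superkey — BCNF is violated.
C, E --> D has non-prime {D} on the right and a non-superkey on the left, so 3NF fails.
No non-prime attribute depends on a proper subset of any candidate key, so 2NF holds.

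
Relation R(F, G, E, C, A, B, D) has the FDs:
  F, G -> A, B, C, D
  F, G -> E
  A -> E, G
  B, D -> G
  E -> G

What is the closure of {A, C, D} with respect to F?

{A, C, D, E, G}

Start with {A, C, D}.
A -> E, G applies; add {E, G} → now {A, C, D, E, G}.
No further FD applies.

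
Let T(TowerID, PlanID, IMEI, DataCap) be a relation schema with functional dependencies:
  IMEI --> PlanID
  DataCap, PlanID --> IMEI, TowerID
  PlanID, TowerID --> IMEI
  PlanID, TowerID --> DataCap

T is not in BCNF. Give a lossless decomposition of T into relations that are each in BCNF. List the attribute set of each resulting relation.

Candidate keys of the original relation: {DataCap, IMEI}, {DataCap, PlanID}, {IMEI, TowerID}, {PlanID, TowerID}.
{DataCap, IMEI, PlanID, TowerID}: {IMEI} determines {IMEI, PlanID} here but is not a superkey — split on IMEI --> PlanID, giving {IMEI, PlanID} and {DataCap, IMEI, TowerID}.
{IMEI, PlanID} is in BCNF.
{DataCap, IMEI, TowerID} is in BCNF.

{DataCap, IMEI, TowerID}; {IMEI, PlanID}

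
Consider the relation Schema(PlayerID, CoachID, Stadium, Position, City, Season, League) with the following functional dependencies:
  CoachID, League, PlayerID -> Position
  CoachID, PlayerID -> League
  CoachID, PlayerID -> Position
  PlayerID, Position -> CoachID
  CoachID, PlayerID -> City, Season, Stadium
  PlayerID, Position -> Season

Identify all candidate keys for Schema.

{CoachID, PlayerID}, {PlayerID, Position}

{PlayerID} never appears on the right of any FD, so every key must include it.
Closure of {CoachID, PlayerID} is {City, CoachID, League, PlayerID, Position, Season, Stadium}, the whole schema; {CoachID, PlayerID} is a candidate key.
Closure of {PlayerID, Position} is {City, CoachID, League, PlayerID, Position, Season, Stadium}, the whole schema; {PlayerID, Position} is a candidate key.
These are minimal and exhaustive — every other superkey contains one of them.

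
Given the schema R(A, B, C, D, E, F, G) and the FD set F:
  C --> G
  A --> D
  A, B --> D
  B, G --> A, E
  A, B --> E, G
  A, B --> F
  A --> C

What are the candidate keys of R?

{B} never appears on the right of any FD, so every key must include it.
{A, B}⁺ = {A, B, C, D, E, F, G} — all of the relation — so {A, B} is a candidate key.
{B, C}⁺ = {A, B, C, D, E, F, G} — all of the relation — so {B, C} is a candidate key.
{B, G}⁺ = {A, B, C, D, E, F, G} — all of the relation — so {B, G} is a candidate key.
No proper subset of any of these is a key, and no other minimal superkey exists.

{A, B}, {B, C}, {B, G}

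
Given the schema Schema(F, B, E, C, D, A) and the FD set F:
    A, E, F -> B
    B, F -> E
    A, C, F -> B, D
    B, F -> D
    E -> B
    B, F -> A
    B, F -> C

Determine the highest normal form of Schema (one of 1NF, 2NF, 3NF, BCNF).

3NF

Candidate keys: {A, C, F}, {B, F}, {E, F}. Prime attributes: {A, B, C, E, F}.
For E -> B we have {E}⁺ = {B, E}; {E} is not a superkey, so BCNF fails.
Its right-hand attributes {B} are all prime, as are those of every other non-superkey FD — the relation is in 3NF.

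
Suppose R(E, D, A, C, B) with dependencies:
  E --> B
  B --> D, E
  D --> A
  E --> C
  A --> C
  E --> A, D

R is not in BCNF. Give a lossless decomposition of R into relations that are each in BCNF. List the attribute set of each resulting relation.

{A, C}; {A, D}; {B, D, E}

Candidate keys of the original relation: {B}, {E}.
{A, B, C, D, E}: {D} determines {A, C, D} here but is not a superkey — split on D --> A, C, giving {A, C, D} and {B, D, E}.
{A, C, D}: {A} determines {A, C} here but is not a superkey — split on A --> C, giving {A, C} and {A, D}.
{A, C}: every determinant is a superkey — BCNF.
{A, D}: every determinant is a superkey — BCNF.
{B, D, E}: every determinant is a superkey — BCNF.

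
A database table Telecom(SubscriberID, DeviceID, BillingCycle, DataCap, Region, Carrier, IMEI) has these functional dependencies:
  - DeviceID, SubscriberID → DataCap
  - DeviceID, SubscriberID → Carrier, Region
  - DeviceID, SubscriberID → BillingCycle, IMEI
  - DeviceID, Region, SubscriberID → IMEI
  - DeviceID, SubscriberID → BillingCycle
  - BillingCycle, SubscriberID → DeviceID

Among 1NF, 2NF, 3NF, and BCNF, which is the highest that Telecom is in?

BCNF

Candidate keys: {BillingCycle, SubscriberID}, {DeviceID, SubscriberID}. Prime attributes: {BillingCycle, DeviceID, SubscriberID}.
The left-hand side of every FD is a superkey, so BCNF is satisfied.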